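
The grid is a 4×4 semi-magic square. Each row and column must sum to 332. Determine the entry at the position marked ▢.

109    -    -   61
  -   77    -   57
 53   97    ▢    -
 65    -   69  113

81

The remaining cell in row 4 is (4,2) = 332 − 247 = 85.
The remaining cell in column 1 is (2,1) = 332 − 227 = 105.
Column 2: 77 + 97 + 85 + ? = 332, so (1,2) = 73.
Column 4 needs 332; the known cells sum to 231, so (3,4) = 101.
Row 1 needs 332; the known cells sum to 243, so (1,3) = 89.
Row 2: 105 + 77 + 57 + ? = 332, so (2,3) = 93.
The remaining cell in row 3 is (3,3) = 332 − 251 = 81.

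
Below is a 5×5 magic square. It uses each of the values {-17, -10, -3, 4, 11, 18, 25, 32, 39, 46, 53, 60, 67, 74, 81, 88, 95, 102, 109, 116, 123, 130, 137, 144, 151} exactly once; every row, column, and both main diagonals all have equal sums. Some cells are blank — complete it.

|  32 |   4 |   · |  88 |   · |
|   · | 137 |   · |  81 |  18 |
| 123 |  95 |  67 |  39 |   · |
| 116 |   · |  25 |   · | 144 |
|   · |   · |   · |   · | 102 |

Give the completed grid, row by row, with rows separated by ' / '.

32 4 151 88 60 / -10 137 109 81 18 / 123 95 67 39 11 / 116 53 25 -3 144 / 74 46 -17 130 102

The 25 entries sum to 1675, so each line sums to 1675/5 = 335.
Row 3: 123 + 95 + 67 + 39 + ? = 335, so (3,5) = 11.
Column 5 needs 335; the known cells sum to 275, so (1,5) = 60.
Using main diagonal: 32 + 137 + 67 + 102 + ? → (4,4) = 335 − 338 = -3.
From row 1, 335 − (32 + 4 + 88 + 60) gives (1,3) = 151.
The remaining cell in row 4 is (4,2) = 335 − 282 = 53.
The remaining cell in column 2 is (5,2) = 335 − 289 = 46.
From column 4, 335 − (88 + 81 + 39 + (-3)) gives (5,4) = 130.
Anti-diagonal needs 335; the known cells sum to 261, so (5,1) = 74.
Row 5: 74 + 46 + 130 + 102 + ? = 335, so (5,3) = -17.
Column 1 must total 335; the given cells sum to 345, so (2,1) = -10.
The remaining cell in column 3 is (2,3) = 335 − 226 = 109.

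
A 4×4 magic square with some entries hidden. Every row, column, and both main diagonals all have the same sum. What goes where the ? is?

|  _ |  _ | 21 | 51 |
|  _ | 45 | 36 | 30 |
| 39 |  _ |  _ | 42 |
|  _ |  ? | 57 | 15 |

Column 4 is complete and sums to 138; that is the magic constant.
From row 2, 138 − (45 + 36 + 30) gives (2,1) = 27.
The remaining cell in column 3 is (3,3) = 138 − 114 = 24.
Main diagonal: 45 + 24 + 15 + ? = 138, so (1,1) = 54.
Row 1 needs 138; the known cells sum to 126, so (1,2) = 12.
The remaining cell in row 3 is (3,2) = 138 − 105 = 33.
Column 1 needs 138; the known cells sum to 120, so (4,1) = 18.
Column 2 must total 138; the given cells sum to 90, so (4,2) = 48.

48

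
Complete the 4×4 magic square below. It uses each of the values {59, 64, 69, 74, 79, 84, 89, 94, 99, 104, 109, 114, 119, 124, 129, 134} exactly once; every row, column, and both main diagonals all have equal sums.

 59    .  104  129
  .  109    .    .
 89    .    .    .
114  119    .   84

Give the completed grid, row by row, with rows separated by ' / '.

The 16 entries sum to 1544, so each line sums to 1544/4 = 386.
Row 1 must total 386; the given cells sum to 292, so (1,2) = 94.
Row 4: 114 + 119 + 84 + ? = 386, so (4,3) = 69.
Using column 1: 59 + 89 + 114 + ? → (2,1) = 386 − 262 = 124.
Column 2 needs 386; the known cells sum to 322, so (3,2) = 64.
From main diagonal, 386 − (59 + 109 + 84) gives (3,3) = 134.
The remaining cell in anti-diagonal is (2,3) = 386 − 307 = 79.
The remaining cell in row 2 is (2,4) = 386 − 312 = 74.
Row 3 must total 386; the given cells sum to 287, so (3,4) = 99.

59 94 104 129 / 124 109 79 74 / 89 64 134 99 / 114 119 69 84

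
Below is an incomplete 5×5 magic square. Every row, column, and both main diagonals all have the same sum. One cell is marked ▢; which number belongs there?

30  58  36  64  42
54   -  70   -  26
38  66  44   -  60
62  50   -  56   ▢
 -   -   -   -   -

Row 1 is complete and sums to 230; that is the magic constant.
Using row 3: 38 + 66 + 44 + 60 + ? → (3,4) = 230 − 208 = 22.
Column 1 needs 230; the known cells sum to 184, so (5,1) = 46.
From anti-diagonal, 230 − (42 + 44 + 50 + 46) gives (2,4) = 48.
Row 2 must total 230; the given cells sum to 198, so (2,2) = 32.
Column 2 needs 230; the known cells sum to 206, so (5,2) = 24.
Column 4 needs 230; the known cells sum to 190, so (5,4) = 40.
Main diagonal needs 230; the known cells sum to 162, so (5,5) = 68.
Row 5 must total 230; the given cells sum to 178, so (5,3) = 52.
Using column 3: 36 + 70 + 44 + 52 + ? → (4,3) = 230 − 202 = 28.
The remaining cell in column 5 is (4,5) = 230 − 196 = 34.

34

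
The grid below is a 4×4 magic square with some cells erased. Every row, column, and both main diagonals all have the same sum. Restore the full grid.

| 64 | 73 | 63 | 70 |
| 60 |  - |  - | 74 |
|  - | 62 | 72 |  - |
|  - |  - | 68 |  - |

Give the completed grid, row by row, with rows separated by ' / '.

64 73 63 70 / 60 69 67 74 / 75 62 72 61 / 71 66 68 65

Row 1 is already complete: 64 + 73 + 63 + 70 = 270, so that is the magic constant.
From column 3, 270 − (63 + 72 + 68) gives (2,3) = 67.
From anti-diagonal, 270 − (70 + 67 + 62) gives (4,1) = 71.
From row 2, 270 − (60 + 67 + 74) gives (2,2) = 69.
Column 1: 64 + 60 + 71 + ? = 270, so (3,1) = 75.
Column 2 must total 270; the given cells sum to 204, so (4,2) = 66.
From main diagonal, 270 − (64 + 69 + 72) gives (4,4) = 65.
From row 3, 270 − (75 + 62 + 72) gives (3,4) = 61.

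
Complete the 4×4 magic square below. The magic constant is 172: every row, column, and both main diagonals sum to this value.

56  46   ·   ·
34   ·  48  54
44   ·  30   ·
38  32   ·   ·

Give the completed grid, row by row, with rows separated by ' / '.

From row 2, 172 − (34 + 48 + 54) gives (2,2) = 36.
Using column 2: 46 + 36 + 32 + ? → (3,2) = 172 − 114 = 58.
Main diagonal: 56 + 36 + 30 + ? = 172, so (4,4) = 50.
Anti-diagonal must total 172; the given cells sum to 144, so (1,4) = 28.
Row 1: 56 + 46 + 28 + ? = 172, so (1,3) = 42.
The remaining cell in row 3 is (3,4) = 172 − 132 = 40.
Row 4: 38 + 32 + 50 + ? = 172, so (4,3) = 52.

56 46 42 28 / 34 36 48 54 / 44 58 30 40 / 38 32 52 50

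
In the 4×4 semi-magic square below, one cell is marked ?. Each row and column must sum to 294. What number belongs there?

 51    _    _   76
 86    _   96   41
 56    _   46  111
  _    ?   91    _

36

Row 2: 86 + 96 + 41 + ? = 294, so (2,2) = 71.
From row 3, 294 − (56 + 46 + 111) gives (3,2) = 81.
Column 1: 51 + 86 + 56 + ? = 294, so (4,1) = 101.
From column 3, 294 − (96 + 46 + 91) gives (1,3) = 61.
From column 4, 294 − (76 + 41 + 111) gives (4,4) = 66.
The remaining cell in row 1 is (1,2) = 294 − 188 = 106.
Row 4: 101 + 91 + 66 + ? = 294, so (4,2) = 36.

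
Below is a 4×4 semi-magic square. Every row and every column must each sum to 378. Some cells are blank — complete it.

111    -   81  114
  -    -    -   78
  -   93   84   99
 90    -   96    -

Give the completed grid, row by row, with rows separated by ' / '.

111 72 81 114 / 75 108 117 78 / 102 93 84 99 / 90 105 96 87

From row 1, 378 − (111 + 81 + 114) gives (1,2) = 72.
The remaining cell in row 3 is (3,1) = 378 − 276 = 102.
Column 1: 111 + 102 + 90 + ? = 378, so (2,1) = 75.
Using column 3: 81 + 84 + 96 + ? → (2,3) = 378 − 261 = 117.
Column 4 needs 378; the known cells sum to 291, so (4,4) = 87.
From row 2, 378 − (75 + 117 + 78) gives (2,2) = 108.
Row 4 needs 378; the known cells sum to 273, so (4,2) = 105.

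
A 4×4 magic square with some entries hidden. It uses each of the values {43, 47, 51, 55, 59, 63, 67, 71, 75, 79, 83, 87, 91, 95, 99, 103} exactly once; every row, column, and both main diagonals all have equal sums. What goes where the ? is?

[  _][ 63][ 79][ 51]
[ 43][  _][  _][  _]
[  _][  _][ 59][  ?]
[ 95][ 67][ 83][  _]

The 16 entries sum to 1168, so each line sums to 1168/4 = 292.
Using row 1: 63 + 79 + 51 + ? → (1,1) = 292 − 193 = 99.
Row 4 must total 292; the given cells sum to 245, so (4,4) = 47.
Column 1 must total 292; the given cells sum to 237, so (3,1) = 55.
From column 3, 292 − (79 + 59 + 83) gives (2,3) = 71.
The remaining cell in main diagonal is (2,2) = 292 − 205 = 87.
From anti-diagonal, 292 − (51 + 71 + 95) gives (3,2) = 75.
The remaining cell in row 2 is (2,4) = 292 − 201 = 91.
From row 3, 292 − (55 + 75 + 59) gives (3,4) = 103.

103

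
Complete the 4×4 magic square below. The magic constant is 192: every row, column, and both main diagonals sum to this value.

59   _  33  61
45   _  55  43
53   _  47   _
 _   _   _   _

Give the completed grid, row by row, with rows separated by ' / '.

59 39 33 61 / 45 49 55 43 / 53 41 47 51 / 35 63 57 37

From row 1, 192 − (59 + 33 + 61) gives (1,2) = 39.
From row 2, 192 − (45 + 55 + 43) gives (2,2) = 49.
Using column 1: 59 + 45 + 53 + ? → (4,1) = 192 − 157 = 35.
Column 3 must total 192; the given cells sum to 135, so (4,3) = 57.
Using main diagonal: 59 + 49 + 47 + ? → (4,4) = 192 − 155 = 37.
Anti-diagonal: 61 + 55 + 35 + ? = 192, so (3,2) = 41.
The remaining cell in row 3 is (3,4) = 192 − 141 = 51.
Row 4: 35 + 57 + 37 + ? = 192, so (4,2) = 63.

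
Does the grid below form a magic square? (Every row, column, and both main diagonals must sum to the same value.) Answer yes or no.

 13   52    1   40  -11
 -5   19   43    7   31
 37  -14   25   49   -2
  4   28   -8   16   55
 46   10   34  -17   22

Row 1: 13 + 52 + 1 + 40 + (-11) = 95.
Row 2: -5 + 19 + 43 + 7 + 31 = 95.
Row 3: 37 + (-14) + 25 + 49 + (-2) = 95.
Row 4: 4 + 28 + (-8) + 16 + 55 = 95.
Row 5: 46 + 10 + 34 + (-17) + 22 = 95.
Column 1: 13 + (-5) + 37 + 4 + 46 = 95.
Column 2: 52 + 19 + (-14) + 28 + 10 = 95.
Column 3: 1 + 43 + 25 + (-8) + 34 = 95.
Column 4: 40 + 7 + 49 + 16 + (-17) = 95.
Column 5: -11 + 31 + (-2) + 55 + 22 = 95.
Main diagonal: 13 + 19 + 25 + 16 + 22 = 95.
Anti-diagonal: -11 + 7 + 25 + 28 + 46 = 95.
All lines sum to 95.

Yes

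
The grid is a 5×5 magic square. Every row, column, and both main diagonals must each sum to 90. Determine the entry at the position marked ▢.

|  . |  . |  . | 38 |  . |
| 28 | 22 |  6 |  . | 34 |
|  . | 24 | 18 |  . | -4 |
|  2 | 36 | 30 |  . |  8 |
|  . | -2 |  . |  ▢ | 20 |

From row 2, 90 − (28 + 22 + 6 + 34) gives (2,4) = 0.
The remaining cell in row 4 is (4,4) = 90 − 76 = 14.
The remaining cell in column 2 is (1,2) = 90 − 80 = 10.
Column 5: 34 + (-4) + 8 + 20 + ? = 90, so (1,5) = 32.
The remaining cell in main diagonal is (1,1) = 90 − 74 = 16.
Using anti-diagonal: 32 + 0 + 18 + 36 + ? → (5,1) = 90 − 86 = 4.
Using row 1: 16 + 10 + 38 + 32 + ? → (1,3) = 90 − 96 = -6.
Column 1 must total 90; the given cells sum to 50, so (3,1) = 40.
Using column 3: -6 + 6 + 18 + 30 + ? → (5,3) = 90 − 48 = 42.
Using row 3: 40 + 24 + 18 + (-4) + ? → (3,4) = 90 − 78 = 12.
Using row 5: 4 + (-2) + 42 + 20 + ? → (5,4) = 90 − 64 = 26.

26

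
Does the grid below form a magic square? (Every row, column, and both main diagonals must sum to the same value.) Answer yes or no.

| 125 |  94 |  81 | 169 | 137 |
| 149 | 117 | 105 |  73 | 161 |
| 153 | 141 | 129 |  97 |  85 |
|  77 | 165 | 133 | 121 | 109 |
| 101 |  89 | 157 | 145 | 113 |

No — row 1 sums to 606 but column 4 sums to 605.

Row 1: 125 + 94 + 81 + 169 + 137 = 606.
Row 2: 149 + 117 + 105 + 73 + 161 = 605.
Row 3: 153 + 141 + 129 + 97 + 85 = 605.
Row 4: 77 + 165 + 133 + 121 + 109 = 605.
Row 5: 101 + 89 + 157 + 145 + 113 = 605.
Column 1: 125 + 149 + 153 + 77 + 101 = 605.
Column 2: 94 + 117 + 141 + 165 + 89 = 606.
Column 3: 81 + 105 + 129 + 133 + 157 = 605.
Column 4: 169 + 73 + 97 + 121 + 145 = 605.
Column 5: 137 + 161 + 85 + 109 + 113 = 605.
Main diagonal: 125 + 117 + 129 + 121 + 113 = 605.
Anti-diagonal: 137 + 73 + 129 + 165 + 101 = 605.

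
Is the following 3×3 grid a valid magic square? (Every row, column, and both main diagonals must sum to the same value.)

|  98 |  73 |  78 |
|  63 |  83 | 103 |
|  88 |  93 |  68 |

Yes

Row 1: 98 + 73 + 78 = 249.
Row 2: 63 + 83 + 103 = 249.
Row 3: 88 + 93 + 68 = 249.
Column 1: 98 + 63 + 88 = 249.
Column 2: 73 + 83 + 93 = 249.
Column 3: 78 + 103 + 68 = 249.
Main diagonal: 98 + 83 + 68 = 249.
Anti-diagonal: 78 + 83 + 88 = 249.
All lines sum to 249.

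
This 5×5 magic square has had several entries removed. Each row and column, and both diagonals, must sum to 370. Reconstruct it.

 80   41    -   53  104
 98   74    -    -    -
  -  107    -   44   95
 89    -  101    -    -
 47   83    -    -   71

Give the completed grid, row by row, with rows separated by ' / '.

From row 1, 370 − (80 + 41 + 53 + 104) gives (1,3) = 92.
The remaining cell in column 1 is (3,1) = 370 − 314 = 56.
Column 2 must total 370; the given cells sum to 305, so (4,2) = 65.
The remaining cell in row 3 is (3,3) = 370 − 302 = 68.
Main diagonal must total 370; the given cells sum to 293, so (4,4) = 77.
Using anti-diagonal: 104 + 68 + 65 + 47 + ? → (2,4) = 370 − 284 = 86.
Row 4 needs 370; the known cells sum to 332, so (4,5) = 38.
From column 4, 370 − (53 + 86 + 44 + 77) gives (5,4) = 110.
Using column 5: 104 + 95 + 38 + 71 + ? → (2,5) = 370 − 308 = 62.
The remaining cell in row 2 is (2,3) = 370 − 320 = 50.
Row 5: 47 + 83 + 110 + 71 + ? = 370, so (5,3) = 59.

80 41 92 53 104 / 98 74 50 86 62 / 56 107 68 44 95 / 89 65 101 77 38 / 47 83 59 110 71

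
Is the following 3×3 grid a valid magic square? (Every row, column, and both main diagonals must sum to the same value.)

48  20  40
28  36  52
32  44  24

No — row 2 sums to 116 but column 1 sums to 108.

Row 1: 48 + 20 + 40 = 108.
Row 2: 28 + 36 + 52 = 116.
Row 3: 32 + 44 + 24 = 100.
Column 1: 48 + 28 + 32 = 108.
Column 2: 20 + 36 + 44 = 100.
Column 3: 40 + 52 + 24 = 116.
Main diagonal: 48 + 36 + 24 = 108.
Anti-diagonal: 40 + 36 + 32 = 108.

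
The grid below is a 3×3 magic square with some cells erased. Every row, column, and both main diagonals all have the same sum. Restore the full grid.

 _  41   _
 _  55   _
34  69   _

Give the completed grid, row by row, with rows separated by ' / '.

Column 2 is already complete: 41 + 55 + 69 = 165, so that is the magic constant.
Using row 3: 34 + 69 + ? → (3,3) = 165 − 103 = 62.
Main diagonal: 55 + 62 + ? = 165, so (1,1) = 48.
Anti-diagonal must total 165; the given cells sum to 89, so (1,3) = 76.
From column 1, 165 − (48 + 34) gives (2,1) = 83.
From column 3, 165 − (76 + 62) gives (2,3) = 27.

48 41 76 / 83 55 27 / 34 69 62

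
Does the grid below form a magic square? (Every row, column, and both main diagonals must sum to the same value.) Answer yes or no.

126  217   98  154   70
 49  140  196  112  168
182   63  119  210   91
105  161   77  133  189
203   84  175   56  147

Row 1: 126 + 217 + 98 + 154 + 70 = 665.
Row 2: 49 + 140 + 196 + 112 + 168 = 665.
Row 3: 182 + 63 + 119 + 210 + 91 = 665.
Row 4: 105 + 161 + 77 + 133 + 189 = 665.
Row 5: 203 + 84 + 175 + 56 + 147 = 665.
Column 1: 126 + 49 + 182 + 105 + 203 = 665.
Column 2: 217 + 140 + 63 + 161 + 84 = 665.
Column 3: 98 + 196 + 119 + 77 + 175 = 665.
Column 4: 154 + 112 + 210 + 133 + 56 = 665.
Column 5: 70 + 168 + 91 + 189 + 147 = 665.
Main diagonal: 126 + 140 + 119 + 133 + 147 = 665.
Anti-diagonal: 70 + 112 + 119 + 161 + 203 = 665.
All lines sum to 665.

Yes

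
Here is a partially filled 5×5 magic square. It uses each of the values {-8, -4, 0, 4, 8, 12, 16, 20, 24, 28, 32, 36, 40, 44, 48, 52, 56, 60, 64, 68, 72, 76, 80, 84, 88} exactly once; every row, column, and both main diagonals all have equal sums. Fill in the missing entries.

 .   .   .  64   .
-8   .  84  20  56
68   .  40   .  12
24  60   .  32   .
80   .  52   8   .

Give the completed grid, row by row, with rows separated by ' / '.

The 25 entries sum to 1000, so each line sums to 1000/5 = 200.
Using row 2: -8 + 84 + 20 + 56 + ? → (2,2) = 200 − 152 = 48.
Using column 1: -8 + 68 + 24 + 80 + ? → (1,1) = 200 − 164 = 36.
The remaining cell in column 4 is (3,4) = 200 − 124 = 76.
Main diagonal needs 200; the known cells sum to 156, so (5,5) = 44.
Anti-diagonal must total 200; the given cells sum to 200, so (1,5) = 0.
Using row 3: 68 + 40 + 76 + 12 + ? → (3,2) = 200 − 196 = 4.
Using row 5: 80 + 52 + 8 + 44 + ? → (5,2) = 200 − 184 = 16.
Column 2: 48 + 4 + 60 + 16 + ? = 200, so (1,2) = 72.
Column 5 needs 200; the known cells sum to 112, so (4,5) = 88.
Row 1 must total 200; the given cells sum to 172, so (1,3) = 28.
Row 4 needs 200; the known cells sum to 204, so (4,3) = -4.

36 72 28 64 0 / -8 48 84 20 56 / 68 4 40 76 12 / 24 60 -4 32 88 / 80 16 52 8 44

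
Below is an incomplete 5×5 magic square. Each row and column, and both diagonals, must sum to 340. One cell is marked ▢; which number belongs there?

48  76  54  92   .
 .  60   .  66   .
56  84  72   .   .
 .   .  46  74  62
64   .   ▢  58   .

From row 1, 340 − (48 + 76 + 54 + 92) gives (1,5) = 70.
Column 4: 92 + 66 + 74 + 58 + ? = 340, so (3,4) = 50.
Main diagonal: 48 + 60 + 72 + 74 + ? = 340, so (5,5) = 86.
The remaining cell in anti-diagonal is (4,2) = 340 − 272 = 68.
Row 3: 56 + 84 + 72 + 50 + ? = 340, so (3,5) = 78.
Using row 4: 68 + 46 + 74 + 62 + ? → (4,1) = 340 − 250 = 90.
The remaining cell in column 1 is (2,1) = 340 − 258 = 82.
The remaining cell in column 2 is (5,2) = 340 − 288 = 52.
Column 5 must total 340; the given cells sum to 296, so (2,5) = 44.
From row 2, 340 − (82 + 60 + 66 + 44) gives (2,3) = 88.
From row 5, 340 − (64 + 52 + 58 + 86) gives (5,3) = 80.

80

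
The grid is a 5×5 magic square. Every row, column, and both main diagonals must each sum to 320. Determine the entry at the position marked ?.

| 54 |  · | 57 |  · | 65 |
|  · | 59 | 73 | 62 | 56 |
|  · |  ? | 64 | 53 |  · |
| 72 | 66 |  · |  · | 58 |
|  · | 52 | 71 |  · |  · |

Row 2: 59 + 73 + 62 + 56 + ? = 320, so (2,1) = 70.
The remaining cell in column 3 is (4,3) = 320 − 265 = 55.
Using anti-diagonal: 65 + 62 + 64 + 66 + ? → (5,1) = 320 − 257 = 63.
From row 4, 320 − (72 + 66 + 55 + 58) gives (4,4) = 69.
Column 1: 54 + 70 + 72 + 63 + ? = 320, so (3,1) = 61.
The remaining cell in main diagonal is (5,5) = 320 − 246 = 74.
Row 5: 63 + 52 + 71 + 74 + ? = 320, so (5,4) = 60.
Column 4: 62 + 53 + 69 + 60 + ? = 320, so (1,4) = 76.
Column 5 needs 320; the known cells sum to 253, so (3,5) = 67.
Row 1 needs 320; the known cells sum to 252, so (1,2) = 68.
Row 3: 61 + 64 + 53 + 67 + ? = 320, so (3,2) = 75.

75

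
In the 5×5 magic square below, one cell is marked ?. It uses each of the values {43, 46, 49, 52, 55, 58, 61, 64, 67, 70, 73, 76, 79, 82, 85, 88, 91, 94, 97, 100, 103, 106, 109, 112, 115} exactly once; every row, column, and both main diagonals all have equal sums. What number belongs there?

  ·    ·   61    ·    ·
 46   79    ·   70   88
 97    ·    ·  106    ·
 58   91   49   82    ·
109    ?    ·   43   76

67

The 25 entries sum to 1975, so each line sums to 1975/5 = 395.
Row 2 must total 395; the given cells sum to 283, so (2,3) = 112.
Row 4 must total 395; the given cells sum to 280, so (4,5) = 115.
From column 1, 395 − (46 + 97 + 58 + 109) gives (1,1) = 85.
Using column 4: 70 + 106 + 82 + 43 + ? → (1,4) = 395 − 301 = 94.
From main diagonal, 395 − (85 + 79 + 82 + 76) gives (3,3) = 73.
Anti-diagonal must total 395; the given cells sum to 343, so (1,5) = 52.
The remaining cell in row 1 is (1,2) = 395 − 292 = 103.
Column 3: 61 + 112 + 73 + 49 + ? = 395, so (5,3) = 100.
Column 5 needs 395; the known cells sum to 331, so (3,5) = 64.
Using row 3: 97 + 73 + 106 + 64 + ? → (3,2) = 395 − 340 = 55.
Row 5 must total 395; the given cells sum to 328, so (5,2) = 67.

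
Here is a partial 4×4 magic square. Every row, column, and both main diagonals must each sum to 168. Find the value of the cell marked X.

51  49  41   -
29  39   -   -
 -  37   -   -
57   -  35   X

Row 1 must total 168; the given cells sum to 141, so (1,4) = 27.
From column 1, 168 − (51 + 29 + 57) gives (3,1) = 31.
Column 2 needs 168; the known cells sum to 125, so (4,2) = 43.
Anti-diagonal must total 168; the given cells sum to 121, so (2,3) = 47.
From row 2, 168 − (29 + 39 + 47) gives (2,4) = 53.
From row 4, 168 − (57 + 43 + 35) gives (4,4) = 33.

33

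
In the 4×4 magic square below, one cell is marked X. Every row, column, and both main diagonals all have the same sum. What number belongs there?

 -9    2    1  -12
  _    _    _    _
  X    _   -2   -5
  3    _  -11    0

-8

Row 1 is complete and sums to -18; that is the magic constant.
Row 4 needs -18; the known cells sum to -8, so (4,2) = -10.
Column 3 needs -18; the known cells sum to -12, so (2,3) = -6.
The remaining cell in column 4 is (2,4) = -18 − (-17) = -1.
From main diagonal, -18 − (-9 + (-2) + 0) gives (2,2) = -7.
The remaining cell in anti-diagonal is (3,2) = -18 − (-15) = -3.
The remaining cell in row 2 is (2,1) = -18 − (-14) = -4.
Row 3 must total -18; the given cells sum to -10, so (3,1) = -8.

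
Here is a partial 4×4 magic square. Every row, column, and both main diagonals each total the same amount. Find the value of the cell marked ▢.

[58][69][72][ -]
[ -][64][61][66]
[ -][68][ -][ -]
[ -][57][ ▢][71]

60

Column 2 is complete and sums to 258; that is the magic constant.
Using row 1: 58 + 69 + 72 + ? → (1,4) = 258 − 199 = 59.
The remaining cell in row 2 is (2,1) = 258 − 191 = 67.
Column 4 needs 258; the known cells sum to 196, so (3,4) = 62.
Using main diagonal: 58 + 64 + 71 + ? → (3,3) = 258 − 193 = 65.
Anti-diagonal: 59 + 61 + 68 + ? = 258, so (4,1) = 70.
Row 3 needs 258; the known cells sum to 195, so (3,1) = 63.
Row 4 needs 258; the known cells sum to 198, so (4,3) = 60.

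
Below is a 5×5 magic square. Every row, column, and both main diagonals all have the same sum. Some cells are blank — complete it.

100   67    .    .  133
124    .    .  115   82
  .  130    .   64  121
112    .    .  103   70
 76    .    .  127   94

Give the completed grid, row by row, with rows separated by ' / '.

Column 5 is already complete: 133 + 82 + 121 + 70 + 94 = 500, so that is the magic constant.
Column 1 must total 500; the given cells sum to 412, so (3,1) = 88.
Column 4 must total 500; the given cells sum to 409, so (1,4) = 91.
Row 1: 100 + 67 + 91 + 133 + ? = 500, so (1,3) = 109.
Using row 3: 88 + 130 + 64 + 121 + ? → (3,3) = 500 − 403 = 97.
The remaining cell in main diagonal is (2,2) = 500 − 394 = 106.
Using anti-diagonal: 133 + 115 + 97 + 76 + ? → (4,2) = 500 − 421 = 79.
Row 2 needs 500; the known cells sum to 427, so (2,3) = 73.
Row 4 needs 500; the known cells sum to 364, so (4,3) = 136.
Column 2 must total 500; the given cells sum to 382, so (5,2) = 118.
Using column 3: 109 + 73 + 97 + 136 + ? → (5,3) = 500 − 415 = 85.

100 67 109 91 133 / 124 106 73 115 82 / 88 130 97 64 121 / 112 79 136 103 70 / 76 118 85 127 94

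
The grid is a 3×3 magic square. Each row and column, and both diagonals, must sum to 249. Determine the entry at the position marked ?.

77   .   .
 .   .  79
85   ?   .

Using column 1: 77 + 85 + ? → (2,1) = 249 − 162 = 87.
The remaining cell in row 2 is (2,2) = 249 − 166 = 83.
Using main diagonal: 77 + 83 + ? → (3,3) = 249 − 160 = 89.
Using anti-diagonal: 83 + 85 + ? → (1,3) = 249 − 168 = 81.
Row 1: 77 + 81 + ? = 249, so (1,2) = 91.
From row 3, 249 − (85 + 89) gives (3,2) = 75.

75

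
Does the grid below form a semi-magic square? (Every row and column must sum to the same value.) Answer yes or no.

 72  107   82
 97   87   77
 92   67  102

Row 1: 72 + 107 + 82 = 261.
Row 2: 97 + 87 + 77 = 261.
Row 3: 92 + 67 + 102 = 261.
Column 1: 72 + 97 + 92 = 261.
Column 2: 107 + 87 + 67 = 261.
Column 3: 82 + 77 + 102 = 261.
All lines sum to 261.

Yes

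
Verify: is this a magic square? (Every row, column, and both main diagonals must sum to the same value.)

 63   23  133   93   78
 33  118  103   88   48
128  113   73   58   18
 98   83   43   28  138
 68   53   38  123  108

Row 1: 63 + 23 + 133 + 93 + 78 = 390.
Row 2: 33 + 118 + 103 + 88 + 48 = 390.
Row 3: 128 + 113 + 73 + 58 + 18 = 390.
Row 4: 98 + 83 + 43 + 28 + 138 = 390.
Row 5: 68 + 53 + 38 + 123 + 108 = 390.
Column 1: 63 + 33 + 128 + 98 + 68 = 390.
Column 2: 23 + 118 + 113 + 83 + 53 = 390.
Column 3: 133 + 103 + 73 + 43 + 38 = 390.
Column 4: 93 + 88 + 58 + 28 + 123 = 390.
Column 5: 78 + 48 + 18 + 138 + 108 = 390.
Main diagonal: 63 + 118 + 73 + 28 + 108 = 390.
Anti-diagonal: 78 + 88 + 73 + 83 + 68 = 390.
All lines sum to 390.

Yes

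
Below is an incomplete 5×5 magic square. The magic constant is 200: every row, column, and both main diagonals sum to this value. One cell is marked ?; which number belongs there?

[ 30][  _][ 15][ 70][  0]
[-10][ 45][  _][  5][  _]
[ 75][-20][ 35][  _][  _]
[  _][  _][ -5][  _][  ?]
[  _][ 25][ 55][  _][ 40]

80

Row 1: 30 + 15 + 70 + 0 + ? = 200, so (1,2) = 85.
Column 2 must total 200; the given cells sum to 135, so (4,2) = 65.
The remaining cell in column 3 is (2,3) = 200 − 100 = 100.
From main diagonal, 200 − (30 + 45 + 35 + 40) gives (4,4) = 50.
Anti-diagonal needs 200; the known cells sum to 105, so (5,1) = 95.
Row 2 must total 200; the given cells sum to 140, so (2,5) = 60.
The remaining cell in row 5 is (5,4) = 200 − 215 = -15.
Using column 1: 30 + (-10) + 75 + 95 + ? → (4,1) = 200 − 190 = 10.
The remaining cell in column 4 is (3,4) = 200 − 110 = 90.
Row 3 needs 200; the known cells sum to 180, so (3,5) = 20.
Row 4 needs 200; the known cells sum to 120, so (4,5) = 80.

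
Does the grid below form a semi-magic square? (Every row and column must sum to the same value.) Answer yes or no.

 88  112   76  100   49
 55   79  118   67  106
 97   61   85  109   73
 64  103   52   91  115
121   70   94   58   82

Yes

Row 1: 88 + 112 + 76 + 100 + 49 = 425.
Row 2: 55 + 79 + 118 + 67 + 106 = 425.
Row 3: 97 + 61 + 85 + 109 + 73 = 425.
Row 4: 64 + 103 + 52 + 91 + 115 = 425.
Row 5: 121 + 70 + 94 + 58 + 82 = 425.
Column 1: 88 + 55 + 97 + 64 + 121 = 425.
Column 2: 112 + 79 + 61 + 103 + 70 = 425.
Column 3: 76 + 118 + 85 + 52 + 94 = 425.
Column 4: 100 + 67 + 109 + 91 + 58 = 425.
Column 5: 49 + 106 + 73 + 115 + 82 = 425.
All lines sum to 425.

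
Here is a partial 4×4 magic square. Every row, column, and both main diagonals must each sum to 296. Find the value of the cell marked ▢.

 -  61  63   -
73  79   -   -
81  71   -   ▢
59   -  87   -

75

From column 1, 296 − (73 + 81 + 59) gives (1,1) = 83.
From column 2, 296 − (61 + 79 + 71) gives (4,2) = 85.
The remaining cell in row 1 is (1,4) = 296 − 207 = 89.
Using row 4: 59 + 85 + 87 + ? → (4,4) = 296 − 231 = 65.
The remaining cell in main diagonal is (3,3) = 296 − 227 = 69.
Using anti-diagonal: 89 + 71 + 59 + ? → (2,3) = 296 − 219 = 77.
Row 2: 73 + 79 + 77 + ? = 296, so (2,4) = 67.
Row 3 needs 296; the known cells sum to 221, so (3,4) = 75.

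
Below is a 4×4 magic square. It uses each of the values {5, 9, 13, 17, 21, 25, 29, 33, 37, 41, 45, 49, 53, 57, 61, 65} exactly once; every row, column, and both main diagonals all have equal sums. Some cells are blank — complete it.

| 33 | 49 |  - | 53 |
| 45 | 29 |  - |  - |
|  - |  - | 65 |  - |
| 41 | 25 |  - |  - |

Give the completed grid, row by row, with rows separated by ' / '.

33 49 5 53 / 45 29 9 57 / 21 37 65 17 / 41 25 61 13

The 16 entries sum to 560, so each line sums to 560/4 = 140.
Row 1 needs 140; the known cells sum to 135, so (1,3) = 5.
Column 1 needs 140; the known cells sum to 119, so (3,1) = 21.
Column 2 needs 140; the known cells sum to 103, so (3,2) = 37.
Main diagonal must total 140; the given cells sum to 127, so (4,4) = 13.
Anti-diagonal needs 140; the known cells sum to 131, so (2,3) = 9.
Row 2 must total 140; the given cells sum to 83, so (2,4) = 57.
The remaining cell in row 3 is (3,4) = 140 − 123 = 17.
Row 4: 41 + 25 + 13 + ? = 140, so (4,3) = 61.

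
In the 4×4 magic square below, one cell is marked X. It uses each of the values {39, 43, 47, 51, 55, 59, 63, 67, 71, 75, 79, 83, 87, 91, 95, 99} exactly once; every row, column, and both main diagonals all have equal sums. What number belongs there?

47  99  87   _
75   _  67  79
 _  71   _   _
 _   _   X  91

The 16 entries sum to 1104, so each line sums to 1104/4 = 276.
Row 1: 47 + 99 + 87 + ? = 276, so (1,4) = 43.
From row 2, 276 − (75 + 67 + 79) gives (2,2) = 55.
Column 2 needs 276; the known cells sum to 225, so (4,2) = 51.
Using column 4: 43 + 79 + 91 + ? → (3,4) = 276 − 213 = 63.
Main diagonal must total 276; the given cells sum to 193, so (3,3) = 83.
From anti-diagonal, 276 − (43 + 67 + 71) gives (4,1) = 95.
Row 3: 71 + 83 + 63 + ? = 276, so (3,1) = 59.
From row 4, 276 − (95 + 51 + 91) gives (4,3) = 39.

39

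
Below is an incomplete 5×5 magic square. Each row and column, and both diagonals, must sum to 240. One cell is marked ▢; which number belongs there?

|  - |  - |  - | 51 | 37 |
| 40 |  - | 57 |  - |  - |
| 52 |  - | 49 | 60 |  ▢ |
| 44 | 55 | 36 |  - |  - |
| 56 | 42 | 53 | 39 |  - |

Row 5 needs 240; the known cells sum to 190, so (5,5) = 50.
From column 1, 240 − (40 + 52 + 44 + 56) gives (1,1) = 48.
Using column 3: 57 + 49 + 36 + 53 + ? → (1,3) = 240 − 195 = 45.
Anti-diagonal: 37 + 49 + 55 + 56 + ? = 240, so (2,4) = 43.
Row 1 must total 240; the given cells sum to 181, so (1,2) = 59.
Column 4: 51 + 43 + 60 + 39 + ? = 240, so (4,4) = 47.
Main diagonal: 48 + 49 + 47 + 50 + ? = 240, so (2,2) = 46.
Row 2 must total 240; the given cells sum to 186, so (2,5) = 54.
From row 4, 240 − (44 + 55 + 36 + 47) gives (4,5) = 58.
Using column 2: 59 + 46 + 55 + 42 + ? → (3,2) = 240 − 202 = 38.
The remaining cell in column 5 is (3,5) = 240 − 199 = 41.

41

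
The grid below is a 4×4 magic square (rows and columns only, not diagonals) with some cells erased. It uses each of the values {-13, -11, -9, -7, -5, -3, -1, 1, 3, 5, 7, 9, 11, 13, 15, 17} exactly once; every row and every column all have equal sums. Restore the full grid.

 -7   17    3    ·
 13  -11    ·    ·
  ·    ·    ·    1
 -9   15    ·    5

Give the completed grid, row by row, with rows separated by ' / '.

-7 17 3 -5 / 13 -11 -1 7 / 11 -13 9 1 / -9 15 -3 5

The 16 entries sum to 32, so each line sums to 32/4 = 8.
Using row 1: -7 + 17 + 3 + ? → (1,4) = 8 − 13 = -5.
Using row 4: -9 + 15 + 5 + ? → (4,3) = 8 − 11 = -3.
The remaining cell in column 1 is (3,1) = 8 − (-3) = 11.
Using column 2: 17 + (-11) + 15 + ? → (3,2) = 8 − 21 = -13.
From column 4, 8 − (-5 + 1 + 5) gives (2,4) = 7.
Row 2 must total 8; the given cells sum to 9, so (2,3) = -1.
The remaining cell in row 3 is (3,3) = 8 − (-1) = 9.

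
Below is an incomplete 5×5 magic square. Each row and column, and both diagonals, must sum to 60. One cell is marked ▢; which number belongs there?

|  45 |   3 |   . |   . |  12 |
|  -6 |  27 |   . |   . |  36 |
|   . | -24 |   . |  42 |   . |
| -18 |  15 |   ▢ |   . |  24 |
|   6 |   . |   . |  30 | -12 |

Column 1 needs 60; the known cells sum to 27, so (3,1) = 33.
From column 2, 60 − (3 + 27 + (-24) + 15) gives (5,2) = 39.
Column 5: 12 + 36 + 24 + (-12) + ? = 60, so (3,5) = 0.
Row 3: 33 + (-24) + 42 + 0 + ? = 60, so (3,3) = 9.
From row 5, 60 − (6 + 39 + 30 + (-12)) gives (5,3) = -3.
From main diagonal, 60 − (45 + 27 + 9 + (-12)) gives (4,4) = -9.
Anti-diagonal needs 60; the known cells sum to 42, so (2,4) = 18.
Row 2 must total 60; the given cells sum to 75, so (2,3) = -15.
Row 4 must total 60; the given cells sum to 12, so (4,3) = 48.

48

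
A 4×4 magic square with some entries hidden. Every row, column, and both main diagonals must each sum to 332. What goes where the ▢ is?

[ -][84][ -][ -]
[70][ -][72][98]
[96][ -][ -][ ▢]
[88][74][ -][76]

Row 2 must total 332; the given cells sum to 240, so (2,2) = 92.
The remaining cell in row 4 is (4,3) = 332 − 238 = 94.
Column 1: 70 + 96 + 88 + ? = 332, so (1,1) = 78.
Column 2 needs 332; the known cells sum to 250, so (3,2) = 82.
Main diagonal must total 332; the given cells sum to 246, so (3,3) = 86.
Using anti-diagonal: 72 + 82 + 88 + ? → (1,4) = 332 − 242 = 90.
The remaining cell in row 1 is (1,3) = 332 − 252 = 80.
From row 3, 332 − (96 + 82 + 86) gives (3,4) = 68.

68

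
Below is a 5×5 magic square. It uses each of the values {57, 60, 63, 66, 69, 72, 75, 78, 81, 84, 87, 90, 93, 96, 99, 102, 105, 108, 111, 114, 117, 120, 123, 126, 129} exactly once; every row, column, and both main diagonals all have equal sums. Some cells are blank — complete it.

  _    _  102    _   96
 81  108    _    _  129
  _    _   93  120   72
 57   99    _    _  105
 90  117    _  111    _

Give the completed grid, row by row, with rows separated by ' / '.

123 75 102 69 96 / 81 108 60 87 129 / 114 66 93 120 72 / 57 99 126 78 105 / 90 117 84 111 63

The 25 entries sum to 2325, so each line sums to 2325/5 = 465.
Column 5: 96 + 129 + 72 + 105 + ? = 465, so (5,5) = 63.
Anti-diagonal needs 465; the known cells sum to 378, so (2,4) = 87.
Row 2: 81 + 108 + 87 + 129 + ? = 465, so (2,3) = 60.
Row 5 must total 465; the given cells sum to 381, so (5,3) = 84.
Using column 3: 102 + 60 + 93 + 84 + ? → (4,3) = 465 − 339 = 126.
From row 4, 465 − (57 + 99 + 126 + 105) gives (4,4) = 78.
Using column 4: 87 + 120 + 78 + 111 + ? → (1,4) = 465 − 396 = 69.
From main diagonal, 465 − (108 + 93 + 78 + 63) gives (1,1) = 123.
The remaining cell in row 1 is (1,2) = 465 − 390 = 75.
Column 1 must total 465; the given cells sum to 351, so (3,1) = 114.
Column 2: 75 + 108 + 99 + 117 + ? = 465, so (3,2) = 66.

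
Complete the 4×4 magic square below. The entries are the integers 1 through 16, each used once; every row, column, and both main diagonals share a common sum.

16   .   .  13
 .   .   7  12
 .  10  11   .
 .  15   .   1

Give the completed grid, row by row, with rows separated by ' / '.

16 3 2 13 / 9 6 7 12 / 5 10 11 8 / 4 15 14 1

The entries are 1 through 16, which sum to 136, so each line sums to 136/4 = 34.
The remaining cell in column 4 is (3,4) = 34 − 26 = 8.
Main diagonal needs 34; the known cells sum to 28, so (2,2) = 6.
Anti-diagonal: 13 + 7 + 10 + ? = 34, so (4,1) = 4.
Row 2 needs 34; the known cells sum to 25, so (2,1) = 9.
From row 3, 34 − (10 + 11 + 8) gives (3,1) = 5.
The remaining cell in row 4 is (4,3) = 34 − 20 = 14.
The remaining cell in column 2 is (1,2) = 34 − 31 = 3.
The remaining cell in column 3 is (1,3) = 34 − 32 = 2.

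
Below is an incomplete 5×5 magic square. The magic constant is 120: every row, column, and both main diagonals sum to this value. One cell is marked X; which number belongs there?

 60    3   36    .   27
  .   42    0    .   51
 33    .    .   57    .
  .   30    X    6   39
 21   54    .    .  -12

48

Row 1: 60 + 3 + 36 + 27 + ? = 120, so (1,4) = -6.
Column 2 must total 120; the given cells sum to 129, so (3,2) = -9.
The remaining cell in column 5 is (3,5) = 120 − 105 = 15.
The remaining cell in main diagonal is (3,3) = 120 − 96 = 24.
Anti-diagonal needs 120; the known cells sum to 102, so (2,4) = 18.
Row 2 needs 120; the known cells sum to 111, so (2,1) = 9.
The remaining cell in column 1 is (4,1) = 120 − 123 = -3.
The remaining cell in column 4 is (5,4) = 120 − 75 = 45.
Row 4: -3 + 30 + 6 + 39 + ? = 120, so (4,3) = 48.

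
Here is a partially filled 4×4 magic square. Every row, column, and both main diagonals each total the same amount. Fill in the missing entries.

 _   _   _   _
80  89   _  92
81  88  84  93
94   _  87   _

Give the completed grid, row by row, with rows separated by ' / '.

Row 3 is already complete: 81 + 88 + 84 + 93 = 346, so that is the magic constant.
Using row 2: 80 + 89 + 92 + ? → (2,3) = 346 − 261 = 85.
Column 1: 80 + 81 + 94 + ? = 346, so (1,1) = 91.
From column 3, 346 − (85 + 84 + 87) gives (1,3) = 90.
Using main diagonal: 91 + 89 + 84 + ? → (4,4) = 346 − 264 = 82.
Anti-diagonal must total 346; the given cells sum to 267, so (1,4) = 79.
Row 1 must total 346; the given cells sum to 260, so (1,2) = 86.
Row 4: 94 + 87 + 82 + ? = 346, so (4,2) = 83.

91 86 90 79 / 80 89 85 92 / 81 88 84 93 / 94 83 87 82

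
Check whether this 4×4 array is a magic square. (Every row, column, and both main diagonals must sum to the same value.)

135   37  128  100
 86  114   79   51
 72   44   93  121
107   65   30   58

No — main diagonal sums to 400 but column 2 sums to 260.

Row 1: 135 + 37 + 128 + 100 = 400.
Row 2: 86 + 114 + 79 + 51 = 330.
Row 3: 72 + 44 + 93 + 121 = 330.
Row 4: 107 + 65 + 30 + 58 = 260.
Column 1: 135 + 86 + 72 + 107 = 400.
Column 2: 37 + 114 + 44 + 65 = 260.
Column 3: 128 + 79 + 93 + 30 = 330.
Column 4: 100 + 51 + 121 + 58 = 330.
Main diagonal: 135 + 114 + 93 + 58 = 400.
Anti-diagonal: 100 + 79 + 44 + 107 = 330.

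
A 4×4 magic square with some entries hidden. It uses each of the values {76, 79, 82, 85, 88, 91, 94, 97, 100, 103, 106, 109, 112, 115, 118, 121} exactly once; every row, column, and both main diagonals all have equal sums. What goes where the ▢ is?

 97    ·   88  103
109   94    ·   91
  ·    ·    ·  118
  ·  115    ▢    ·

85

The 16 entries sum to 1576, so each line sums to 1576/4 = 394.
Row 1 needs 394; the known cells sum to 288, so (1,2) = 106.
From row 2, 394 − (109 + 94 + 91) gives (2,3) = 100.
The remaining cell in column 2 is (3,2) = 394 − 315 = 79.
The remaining cell in column 4 is (4,4) = 394 − 312 = 82.
From main diagonal, 394 − (97 + 94 + 82) gives (3,3) = 121.
The remaining cell in anti-diagonal is (4,1) = 394 − 282 = 112.
The remaining cell in row 3 is (3,1) = 394 − 318 = 76.
Row 4: 112 + 115 + 82 + ? = 394, so (4,3) = 85.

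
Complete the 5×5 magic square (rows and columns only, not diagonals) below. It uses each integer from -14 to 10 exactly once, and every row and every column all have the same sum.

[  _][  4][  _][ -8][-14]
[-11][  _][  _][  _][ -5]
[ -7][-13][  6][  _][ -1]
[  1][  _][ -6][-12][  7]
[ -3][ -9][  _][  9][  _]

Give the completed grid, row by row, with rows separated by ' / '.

10 4 -2 -8 -14 / -11 8 2 -4 -5 / -7 -13 6 5 -1 / 1 0 -6 -12 7 / -3 -9 -10 9 3

The entries are -14 through 10, which sum to -50, so each line sums to -50/5 = -10.
From row 3, -10 − (-7 + (-13) + 6 + (-1)) gives (3,4) = 5.
Row 4: 1 + (-6) + (-12) + 7 + ? = -10, so (4,2) = 0.
Column 1 needs -10; the known cells sum to -20, so (1,1) = 10.
Column 2 needs -10; the known cells sum to -18, so (2,2) = 8.
Column 4 must total -10; the given cells sum to -6, so (2,4) = -4.
Using column 5: -14 + (-5) + (-1) + 7 + ? → (5,5) = -10 − (-13) = 3.
Row 1: 10 + 4 + (-8) + (-14) + ? = -10, so (1,3) = -2.
From row 2, -10 − (-11 + 8 + (-4) + (-5)) gives (2,3) = 2.
Row 5 needs -10; the known cells sum to 0, so (5,3) = -10.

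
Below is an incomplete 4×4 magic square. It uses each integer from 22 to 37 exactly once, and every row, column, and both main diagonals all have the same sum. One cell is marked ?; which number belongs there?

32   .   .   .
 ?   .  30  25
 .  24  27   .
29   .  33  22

26

The entries are 22 through 37, which sum to 472, so each line sums to 472/4 = 118.
The remaining cell in row 4 is (4,2) = 118 − 84 = 34.
Using column 3: 30 + 27 + 33 + ? → (1,3) = 118 − 90 = 28.
Main diagonal needs 118; the known cells sum to 81, so (2,2) = 37.
The remaining cell in anti-diagonal is (1,4) = 118 − 83 = 35.
Using row 1: 32 + 28 + 35 + ? → (1,2) = 118 − 95 = 23.
The remaining cell in row 2 is (2,1) = 118 − 92 = 26.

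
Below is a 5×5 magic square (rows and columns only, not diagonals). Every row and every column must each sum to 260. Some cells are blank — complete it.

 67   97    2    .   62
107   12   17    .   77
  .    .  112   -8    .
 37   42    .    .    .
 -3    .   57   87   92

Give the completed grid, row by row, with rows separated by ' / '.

Row 1: 67 + 97 + 2 + 62 + ? = 260, so (1,4) = 32.
Using row 2: 107 + 12 + 17 + 77 + ? → (2,4) = 260 − 213 = 47.
The remaining cell in row 5 is (5,2) = 260 − 233 = 27.
The remaining cell in column 1 is (3,1) = 260 − 208 = 52.
Column 2 needs 260; the known cells sum to 178, so (3,2) = 82.
Column 3 must total 260; the given cells sum to 188, so (4,3) = 72.
Column 4: 32 + 47 + (-8) + 87 + ? = 260, so (4,4) = 102.
Row 3 needs 260; the known cells sum to 238, so (3,5) = 22.
The remaining cell in row 4 is (4,5) = 260 − 253 = 7.

67 97 2 32 62 / 107 12 17 47 77 / 52 82 112 -8 22 / 37 42 72 102 7 / -3 27 57 87 92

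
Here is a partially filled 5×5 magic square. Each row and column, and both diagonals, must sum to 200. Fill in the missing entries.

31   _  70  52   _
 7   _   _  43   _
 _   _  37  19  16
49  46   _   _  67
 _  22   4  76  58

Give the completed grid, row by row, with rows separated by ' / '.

Row 5: 22 + 4 + 76 + 58 + ? = 200, so (5,1) = 40.
Column 1 needs 200; the known cells sum to 127, so (3,1) = 73.
The remaining cell in column 4 is (4,4) = 200 − 190 = 10.
From main diagonal, 200 − (31 + 37 + 10 + 58) gives (2,2) = 64.
From anti-diagonal, 200 − (43 + 37 + 46 + 40) gives (1,5) = 34.
Row 1 must total 200; the given cells sum to 187, so (1,2) = 13.
Using row 3: 73 + 37 + 19 + 16 + ? → (3,2) = 200 − 145 = 55.
Row 4: 49 + 46 + 10 + 67 + ? = 200, so (4,3) = 28.
The remaining cell in column 3 is (2,3) = 200 − 139 = 61.
Column 5: 34 + 16 + 67 + 58 + ? = 200, so (2,5) = 25.

31 13 70 52 34 / 7 64 61 43 25 / 73 55 37 19 16 / 49 46 28 10 67 / 40 22 4 76 58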